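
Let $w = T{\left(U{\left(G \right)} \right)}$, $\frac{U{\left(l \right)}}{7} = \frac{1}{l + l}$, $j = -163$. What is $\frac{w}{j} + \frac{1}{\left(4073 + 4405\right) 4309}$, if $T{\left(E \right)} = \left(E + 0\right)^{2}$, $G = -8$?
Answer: $- \frac{895005835}{762197430528} \approx -0.0011742$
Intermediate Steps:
$U{\left(l \right)} = \frac{7}{2 l}$ ($U{\left(l \right)} = \frac{7}{l + l} = \frac{7}{2 l}$)
$T{\left(E \right)} = E^{2}$
$w = \frac{49}{256}$ ($w = \left(\frac{7}{2 \left(-8\right)}\right)^{2} = \left(\frac{7}{2} \left(- \frac{1}{8}\right)\right)^{2} = \left(- \frac{7}{16}\right)^{2} = \frac{49}{256} \approx 0.19141$)
$\frac{w}{j} + \frac{1}{\left(4073 + 4405\right) 4309} = \frac{49}{256 \left(-163\right)} + \frac{1}{\left(4073 + 4405\right) 4309} = \frac{49}{256} \left(- \frac{1}{163}\right) + \frac{1}{8478} \cdot \frac{1}{4309} = - \frac{49}{41728} + \frac{1}{8478} \cdot \frac{1}{4309} = - \frac{49}{41728} + \frac{1}{36531702} = - \frac{895005835}{762197430528}$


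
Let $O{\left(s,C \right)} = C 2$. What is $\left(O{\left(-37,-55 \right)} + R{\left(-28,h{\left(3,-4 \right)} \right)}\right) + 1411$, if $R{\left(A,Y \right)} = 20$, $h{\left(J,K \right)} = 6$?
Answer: $1321$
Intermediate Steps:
$O{\left(s,C \right)} = 2 C$
$\left(O{\left(-37,-55 \right)} + R{\left(-28,h{\left(3,-4 \right)} \right)}\right) + 1411 = \left(2 \left(-55\right) + 20\right) + 1411 = \left(-110 + 20\right) + 1411 = -90 + 1411 = 1321$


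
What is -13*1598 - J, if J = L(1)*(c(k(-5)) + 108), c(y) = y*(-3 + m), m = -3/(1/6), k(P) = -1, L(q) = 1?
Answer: -20903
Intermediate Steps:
m = -18 (m = -3/(1*(⅙)) = -3/⅙ = -3*6 = -18)
c(y) = -21*y (c(y) = y*(-3 - 18) = y*(-21) = -21*y)
J = 129 (J = 1*(-21*(-1) + 108) = 1*(21 + 108) = 1*129 = 129)
-13*1598 - J = -13*1598 - 1*129 = -20774 - 129 = -20903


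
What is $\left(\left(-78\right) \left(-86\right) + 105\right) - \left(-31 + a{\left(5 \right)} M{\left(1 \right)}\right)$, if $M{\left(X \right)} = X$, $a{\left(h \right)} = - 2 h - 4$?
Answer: $6858$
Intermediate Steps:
$a{\left(h \right)} = -4 - 2 h$
$\left(\left(-78\right) \left(-86\right) + 105\right) - \left(-31 + a{\left(5 \right)} M{\left(1 \right)}\right) = \left(\left(-78\right) \left(-86\right) + 105\right) - \left(-31 + \left(-4 - 10\right) 1\right) = \left(6708 + 105\right) - \left(-31 + \left(-4 - 10\right) 1\right) = 6813 - \left(-31 - 14\right) = 6813 - -45 = 6813 + 45 = 6858$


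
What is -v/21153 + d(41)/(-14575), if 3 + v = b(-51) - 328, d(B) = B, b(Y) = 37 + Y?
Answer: 126094/9342575 ≈ 0.013497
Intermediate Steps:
v = -345 (v = -3 + ((37 - 51) - 328) = -3 + (-14 - 1*328) = -3 + (-14 - 328) = -3 - 342 = -345)
-v/21153 + d(41)/(-14575) = -1*(-345)/21153 + 41/(-14575) = 345*(1/21153) + 41*(-1/14575) = 115/7051 - 41/14575 = 126094/9342575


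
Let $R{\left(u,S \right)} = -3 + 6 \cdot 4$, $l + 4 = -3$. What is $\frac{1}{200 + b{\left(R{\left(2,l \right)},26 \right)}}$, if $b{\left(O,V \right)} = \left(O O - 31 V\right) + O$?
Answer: $- \frac{1}{144} \approx -0.0069444$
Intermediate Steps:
$l = -7$ ($l = -4 - 3 = -7$)
$R{\left(u,S \right)} = 21$ ($R{\left(u,S \right)} = -3 + 24 = 21$)
$b{\left(O,V \right)} = O + O^{2} - 31 V$ ($b{\left(O,V \right)} = \left(O^{2} - 31 V\right) + O = O + O^{2} - 31 V$)
$\frac{1}{200 + b{\left(R{\left(2,l \right)},26 \right)}} = \frac{1}{200 + \left(21 + 21^{2} - 806\right)} = \frac{1}{200 + \left(21 + 441 - 806\right)} = \frac{1}{200 - 344} = \frac{1}{-144} = - \frac{1}{144}$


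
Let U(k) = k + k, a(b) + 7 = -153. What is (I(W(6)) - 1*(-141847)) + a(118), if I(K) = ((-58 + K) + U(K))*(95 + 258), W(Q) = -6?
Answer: 114859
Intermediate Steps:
a(b) = -160 (a(b) = -7 - 153 = -160)
U(k) = 2*k
I(K) = -20474 + 1059*K (I(K) = ((-58 + K) + 2*K)*(95 + 258) = (-58 + 3*K)*353 = -20474 + 1059*K)
(I(W(6)) - 1*(-141847)) + a(118) = ((-20474 + 1059*(-6)) - 1*(-141847)) - 160 = ((-20474 - 6354) + 141847) - 160 = (-26828 + 141847) - 160 = 115019 - 160 = 114859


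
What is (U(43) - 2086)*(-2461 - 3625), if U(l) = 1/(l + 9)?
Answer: 330077253/26 ≈ 1.2695e+7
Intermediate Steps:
U(l) = 1/(9 + l)
(U(43) - 2086)*(-2461 - 3625) = (1/(9 + 43) - 2086)*(-2461 - 3625) = (1/52 - 2086)*(-6086) = -108471/52*(-6086) = 330077253/26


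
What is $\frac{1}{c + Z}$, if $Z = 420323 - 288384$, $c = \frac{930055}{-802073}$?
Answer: $\frac{802073}{105823779492} \approx 7.5793 \cdot 10^{-6}$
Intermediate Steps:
$c = - \frac{930055}{802073}$ ($c = 930055 \left(- \frac{1}{802073}\right) = - \frac{930055}{802073} \approx -1.1596$)
$Z = 131939$
$\frac{1}{c + Z} = \frac{1}{- \frac{930055}{802073} + 131939} = \frac{1}{\frac{105823779492}{802073}} = \frac{802073}{105823779492}$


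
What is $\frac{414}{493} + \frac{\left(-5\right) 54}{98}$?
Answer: $- \frac{46269}{24157} \approx -1.9153$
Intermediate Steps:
$\frac{414}{493} + \frac{\left(-5\right) 54}{98} = 414 \cdot \frac{1}{493} - \frac{135}{49} = \frac{414}{493} - \frac{135}{49} = - \frac{46269}{24157}$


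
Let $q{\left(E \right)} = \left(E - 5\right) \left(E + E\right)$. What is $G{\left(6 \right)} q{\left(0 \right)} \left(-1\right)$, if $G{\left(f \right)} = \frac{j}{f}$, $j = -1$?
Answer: $0$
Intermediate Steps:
$q{\left(E \right)} = 2 E \left(-5 + E\right)$ ($q{\left(E \right)} = \left(-5 + E\right) 2 E = 2 E \left(-5 + E\right)$)
$G{\left(f \right)} = - \frac{1}{f}$
$G{\left(6 \right)} q{\left(0 \right)} \left(-1\right) = - \frac{1}{6} \cdot 2 \cdot 0 \left(-5 + 0\right) \left(-1\right) = \left(-1\right) \frac{1}{6} \cdot 2 \cdot 0 \left(-5\right) \left(-1\right) = \left(- \frac{1}{6}\right) 0 \left(-1\right) = 0 \left(-1\right) = 0$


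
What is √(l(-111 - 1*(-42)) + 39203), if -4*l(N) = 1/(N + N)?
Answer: √2986327866/276 ≈ 198.00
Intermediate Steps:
l(N) = -1/(8*N) (l(N) = -1/(4*(N + N)) = -1/(2*N)/4 = -1/(8*N))
√(l(-111 - 1*(-42)) + 39203) = √(-1/(8*(-111 - 1*(-42))) + 39203) = √(-1/(8*(-111 + 42)) + 39203) = √(-⅛/(-69) + 39203) = √(-⅛*(-1/69) + 39203) = √(1/552 + 39203) = √(21640057/552) = √2986327866/276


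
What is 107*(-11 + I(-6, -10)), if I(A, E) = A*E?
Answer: 5243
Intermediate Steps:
107*(-11 + I(-6, -10)) = 107*(-11 - 6*(-10)) = 107*(-11 + 60) = 107*49 = 5243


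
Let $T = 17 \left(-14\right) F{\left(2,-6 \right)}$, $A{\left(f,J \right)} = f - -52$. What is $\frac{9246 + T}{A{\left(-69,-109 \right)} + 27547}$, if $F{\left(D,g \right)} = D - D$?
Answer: $\frac{4623}{13765} \approx 0.33585$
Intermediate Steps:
$F{\left(D,g \right)} = 0$
$A{\left(f,J \right)} = 52 + f$ ($A{\left(f,J \right)} = f + 52 = 52 + f$)
$T = 0$ ($T = 17 \left(-14\right) 0 = \left(-238\right) 0 = 0$)
$\frac{9246 + T}{A{\left(-69,-109 \right)} + 27547} = \frac{9246 + 0}{\left(52 - 69\right) + 27547} = \frac{9246}{-17 + 27547} = \frac{9246}{27530} = 9246 \cdot \frac{1}{27530} = \frac{4623}{13765}$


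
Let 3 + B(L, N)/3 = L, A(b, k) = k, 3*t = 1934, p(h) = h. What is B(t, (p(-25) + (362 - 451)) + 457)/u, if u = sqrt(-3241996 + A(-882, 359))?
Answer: -275*I*sqrt(3241637)/463091 ≈ -1.0692*I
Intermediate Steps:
t = 1934/3 (t = (1/3)*1934 = 1934/3 ≈ 644.67)
B(L, N) = -9 + 3*L
u = I*sqrt(3241637) (u = sqrt(-3241996 + 359) = sqrt(-3241637) = I*sqrt(3241637) ≈ 1800.5*I)
B(t, (p(-25) + (362 - 451)) + 457)/u = (-9 + 3*(1934/3))/((I*sqrt(3241637))) = (-9 + 1934)*(-I*sqrt(3241637)/3241637) = 1925*(-I*sqrt(3241637)/3241637) = -275*I*sqrt(3241637)/463091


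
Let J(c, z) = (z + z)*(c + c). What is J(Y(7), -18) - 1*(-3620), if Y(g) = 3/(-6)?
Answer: 3656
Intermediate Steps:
Y(g) = -½ (Y(g) = 3*(-⅙) = -½)
J(c, z) = 4*c*z (J(c, z) = (2*z)*(2*c) = 4*c*z)
J(Y(7), -18) - 1*(-3620) = 4*(-½)*(-18) - 1*(-3620) = 36 + 3620 = 3656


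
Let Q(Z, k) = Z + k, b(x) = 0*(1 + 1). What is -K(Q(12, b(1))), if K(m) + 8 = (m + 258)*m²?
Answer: -38872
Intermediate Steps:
b(x) = 0 (b(x) = 0*2 = 0)
K(m) = -8 + m²*(258 + m) (K(m) = -8 + (m + 258)*m² = -8 + (258 + m)*m² = -8 + m²*(258 + m))
-K(Q(12, b(1))) = -(-8 + (12 + 0)³ + 258*(12 + 0)²) = -(-8 + 12³ + 258*12²) = -(-8 + 1728 + 258*144) = -(-8 + 1728 + 37152) = -1*38872 = -38872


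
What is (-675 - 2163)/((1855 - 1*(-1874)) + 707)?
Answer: -1419/2218 ≈ -0.63977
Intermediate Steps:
(-675 - 2163)/((1855 - 1*(-1874)) + 707) = -2838/((1855 + 1874) + 707) = -2838/(3729 + 707) = -2838/4436 = -2838*1/4436 = -1419/2218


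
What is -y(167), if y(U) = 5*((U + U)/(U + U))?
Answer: -5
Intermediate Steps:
y(U) = 5 (y(U) = 5*((2*U)/((2*U))) = 5*((2*U)*(1/(2*U))) = 5*1 = 5)
-y(167) = -1*5 = -5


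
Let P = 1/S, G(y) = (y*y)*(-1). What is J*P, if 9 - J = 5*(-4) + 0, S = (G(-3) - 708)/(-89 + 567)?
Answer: -58/3 ≈ -19.333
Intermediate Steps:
G(y) = -y**2 (G(y) = y**2*(-1) = -y**2)
S = -3/2 (S = (-1*(-3)**2 - 708)/(-89 + 567) = (-1*9 - 708)/478 = (-9 - 708)*(1/478) = -717*1/478 = -3/2 ≈ -1.5000)
J = 29 (J = 9 - (5*(-4) + 0) = 9 - (-20 + 0) = 9 - 1*(-20) = 9 + 20 = 29)
P = -2/3 (P = 1/(-3/2) = -2/3 ≈ -0.66667)
J*P = 29*(-2/3) = -58/3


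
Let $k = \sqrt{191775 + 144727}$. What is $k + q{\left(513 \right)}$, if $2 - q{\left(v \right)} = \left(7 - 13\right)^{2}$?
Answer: $-34 + \sqrt{336502} \approx 546.09$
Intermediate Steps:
$q{\left(v \right)} = -34$ ($q{\left(v \right)} = 2 - \left(7 - 13\right)^{2} = 2 - \left(-6\right)^{2} = 2 - 36 = -34$)
$k = \sqrt{336502} \approx 580.09$
$k + q{\left(513 \right)} = \sqrt{336502} - 34 = -34 + \sqrt{336502}$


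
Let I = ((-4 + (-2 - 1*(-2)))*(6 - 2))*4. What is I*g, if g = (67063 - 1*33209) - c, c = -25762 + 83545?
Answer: 1531456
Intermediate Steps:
c = 57783
g = -23929 (g = (67063 - 1*33209) - 1*57783 = (67063 - 33209) - 57783 = 33854 - 57783 = -23929)
I = -64 (I = ((-4 + (-2 + 2))*4)*4 = ((-4 + 0)*4)*4 = -4*4*4 = -16*4 = -64)
I*g = -64*(-23929) = 1531456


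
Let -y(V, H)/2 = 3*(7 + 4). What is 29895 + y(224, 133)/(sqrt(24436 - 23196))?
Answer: 29895 - 33*sqrt(310)/310 ≈ 29893.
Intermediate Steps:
y(V, H) = -66 (y(V, H) = -6*(7 + 4) = -6*11 = -2*33 = -66)
29895 + y(224, 133)/(sqrt(24436 - 23196)) = 29895 - 66/sqrt(24436 - 23196) = 29895 - 66*sqrt(310)/620 = 29895 - 33*sqrt(310)/310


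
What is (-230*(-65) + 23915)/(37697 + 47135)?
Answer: 38865/84832 ≈ 0.45814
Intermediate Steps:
(-230*(-65) + 23915)/(37697 + 47135) = (14950 + 23915)/84832 = 38865*(1/84832) = 38865/84832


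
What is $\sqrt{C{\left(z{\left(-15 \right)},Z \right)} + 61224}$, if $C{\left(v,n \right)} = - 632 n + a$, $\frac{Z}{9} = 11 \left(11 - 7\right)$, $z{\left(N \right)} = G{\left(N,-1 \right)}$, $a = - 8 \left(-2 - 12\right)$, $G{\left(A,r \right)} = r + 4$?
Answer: $2 i \sqrt{47234} \approx 434.67 i$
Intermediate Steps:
$G{\left(A,r \right)} = 4 + r$
$a = 112$ ($a = \left(-8\right) \left(-14\right) = 112$)
$z{\left(N \right)} = 3$ ($z{\left(N \right)} = 4 - 1 = 3$)
$Z = 396$ ($Z = 9 \cdot 11 \left(11 - 7\right) = 9 \cdot 11 \cdot 4 = 9 \cdot 44 = 396$)
$C{\left(v,n \right)} = 112 - 632 n$ ($C{\left(v,n \right)} = - 632 n + 112 = 112 - 632 n$)
$\sqrt{C{\left(z{\left(-15 \right)},Z \right)} + 61224} = \sqrt{\left(112 - 250272\right) + 61224} = \sqrt{-250160 + 61224} = \sqrt{-188936} = 2 i \sqrt{47234}$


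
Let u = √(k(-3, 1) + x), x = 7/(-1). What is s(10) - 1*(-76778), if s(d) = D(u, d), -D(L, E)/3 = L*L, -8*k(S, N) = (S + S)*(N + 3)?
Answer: 76790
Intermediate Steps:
k(S, N) = -S*(3 + N)/4 (k(S, N) = -(S + S)*(N + 3)/8 = -2*S*(3 + N)/8 = -S*(3 + N)/4)
x = -7 (x = 7*(-1) = -7)
u = 2*I (u = √(-¼*(-3)*(3 + 1) - 7) = √(-¼*(-3)*4 - 7) = √(3 - 7) = √(-4) = 2*I ≈ 2.0*I)
D(L, E) = -3*L² (D(L, E) = -3*L*L = -3*L²)
s(d) = 12 (s(d) = -3*(2*I)² = -3*(-4) = 12)
s(10) - 1*(-76778) = 12 - 1*(-76778) = 12 + 76778 = 76790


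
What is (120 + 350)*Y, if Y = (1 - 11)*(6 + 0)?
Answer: -28200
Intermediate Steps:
Y = -60 (Y = -10*6 = -60)
(120 + 350)*Y = (120 + 350)*(-60) = 470*(-60) = -28200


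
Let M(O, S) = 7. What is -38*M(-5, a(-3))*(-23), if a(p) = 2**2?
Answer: 6118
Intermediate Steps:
a(p) = 4
-38*M(-5, a(-3))*(-23) = -38*7*(-23) = -266*(-23) = 6118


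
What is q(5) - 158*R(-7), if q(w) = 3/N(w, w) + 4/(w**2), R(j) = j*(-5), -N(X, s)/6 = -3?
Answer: -829451/150 ≈ -5529.7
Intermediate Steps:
N(X, s) = 18 (N(X, s) = -6*(-3) = 18)
R(j) = -5*j
q(w) = 1/6 + 4/w**2 (q(w) = 3/18 + 4/(w**2) = 3*(1/18) + 4/w**2 = 1/6 + 4/w**2)
q(5) - 158*R(-7) = (1/6 + 4/5**2) - (-790)*(-7) = (1/6 + 4*(1/25)) - 158*35 = (1/6 + 4/25) - 5530 = 49/150 - 5530 = -829451/150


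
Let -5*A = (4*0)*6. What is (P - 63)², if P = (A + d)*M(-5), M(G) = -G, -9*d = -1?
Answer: 315844/81 ≈ 3899.3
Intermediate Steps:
d = ⅑ (d = -⅑*(-1) = ⅑ ≈ 0.11111)
A = 0 (A = -4*0*6/5 = -0*6 = -⅕*0 = 0)
P = 5/9 (P = (0 + ⅑)*(-1*(-5)) = (⅑)*5 = 5/9 ≈ 0.55556)
(P - 63)² = (5/9 - 63)² = (-562/9)² = 315844/81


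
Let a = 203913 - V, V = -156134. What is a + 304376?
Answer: 664423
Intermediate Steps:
a = 360047 (a = 203913 - 1*(-156134) = 203913 + 156134 = 360047)
a + 304376 = 360047 + 304376 = 664423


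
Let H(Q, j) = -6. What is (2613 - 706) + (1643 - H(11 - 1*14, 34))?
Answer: 3556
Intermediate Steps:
(2613 - 706) + (1643 - H(11 - 1*14, 34)) = (2613 - 706) + (1643 - 1*(-6)) = 1907 + (1643 + 6) = 1907 + 1649 = 3556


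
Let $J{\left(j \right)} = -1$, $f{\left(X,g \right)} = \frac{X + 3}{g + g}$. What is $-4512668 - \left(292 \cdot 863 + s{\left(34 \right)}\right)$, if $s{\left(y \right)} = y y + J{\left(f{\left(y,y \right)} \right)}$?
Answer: $-4765819$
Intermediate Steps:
$f{\left(X,g \right)} = \frac{3 + X}{2 g}$
$s{\left(y \right)} = -1 + y^{2}$ ($s{\left(y \right)} = y y - 1 = y^{2} - 1 = -1 + y^{2}$)
$-4512668 - \left(292 \cdot 863 + s{\left(34 \right)}\right) = -4512668 - \left(292 \cdot 863 - \left(1 - 34^{2}\right)\right) = -4512668 - \left(251996 + \left(-1 + 1156\right)\right) = -4512668 - \left(251996 + 1155\right) = -4512668 - 253151 = -4765819$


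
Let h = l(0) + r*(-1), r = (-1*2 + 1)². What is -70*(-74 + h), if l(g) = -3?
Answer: 5460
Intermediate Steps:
r = 1 (r = (-2 + 1)² = (-1)² = 1)
h = -4 (h = -3 + 1*(-1) = -3 - 1 = -4)
-70*(-74 + h) = -70*(-74 - 4) = -70*(-78) = 5460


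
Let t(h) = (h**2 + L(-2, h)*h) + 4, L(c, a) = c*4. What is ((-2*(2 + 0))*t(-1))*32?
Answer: -1664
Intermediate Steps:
L(c, a) = 4*c
t(h) = 4 + h**2 - 8*h (t(h) = (h**2 + (4*(-2))*h) + 4 = (h**2 - 8*h) + 4 = 4 + h**2 - 8*h)
((-2*(2 + 0))*t(-1))*32 = ((-2*(2 + 0))*(4 + (-1)**2 - 8*(-1)))*32 = ((-2*2)*(4 + 1 + 8))*32 = -4*13*32 = -52*32 = -1664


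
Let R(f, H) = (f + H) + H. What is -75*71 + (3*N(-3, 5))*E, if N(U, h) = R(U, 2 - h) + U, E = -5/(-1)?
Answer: -5505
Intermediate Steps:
E = 5 (E = -5*(-1) = 5)
R(f, H) = f + 2*H (R(f, H) = (H + f) + H = f + 2*H)
N(U, h) = 4 - 2*h + 2*U (N(U, h) = (U + 2*(2 - h)) + U = (U + (4 - 2*h)) + U = (4 + U - 2*h) + U = 4 - 2*h + 2*U)
-75*71 + (3*N(-3, 5))*E = -75*71 + (3*(4 - 2*5 + 2*(-3)))*5 = -5325 + (3*(4 - 10 - 6))*5 = -5325 + (3*(-12))*5 = -5325 - 36*5 = -5325 - 180 = -5505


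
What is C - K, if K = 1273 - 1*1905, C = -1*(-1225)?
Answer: 1857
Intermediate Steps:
C = 1225
K = -632 (K = 1273 - 1905 = -632)
C - K = 1225 - 1*(-632) = 1225 + 632 = 1857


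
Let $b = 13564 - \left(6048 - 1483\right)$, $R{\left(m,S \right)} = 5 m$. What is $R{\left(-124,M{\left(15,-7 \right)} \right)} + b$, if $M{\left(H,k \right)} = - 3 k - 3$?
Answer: $8379$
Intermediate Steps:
$M{\left(H,k \right)} = -3 - 3 k$
$b = 8999$ ($b = 13564 - 4565 = 8999$)
$R{\left(-124,M{\left(15,-7 \right)} \right)} + b = 5 \left(-124\right) + 8999 = -620 + 8999 = 8379$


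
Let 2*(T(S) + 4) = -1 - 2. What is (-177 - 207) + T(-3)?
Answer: -779/2 ≈ -389.50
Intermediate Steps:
T(S) = -11/2 (T(S) = -4 + (-1 - 2)/2 = -4 + (½)*(-3) = -4 - 3/2 = -11/2)
(-177 - 207) + T(-3) = (-177 - 207) - 11/2 = -384 - 11/2 = -779/2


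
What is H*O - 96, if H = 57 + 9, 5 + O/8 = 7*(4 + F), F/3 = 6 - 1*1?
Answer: 67488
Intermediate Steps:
F = 15 (F = 3*(6 - 1*1) = 3*(6 - 1) = 3*5 = 15)
O = 1024 (O = -40 + 8*(7*(4 + 15)) = -40 + 8*(7*19) = -40 + 8*133 = -40 + 1064 = 1024)
H = 66
H*O - 96 = 66*1024 - 96 = 67584 - 96 = 67488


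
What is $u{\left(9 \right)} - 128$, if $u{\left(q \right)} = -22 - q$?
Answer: $-159$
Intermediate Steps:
$u{\left(9 \right)} - 128 = \left(-22 - 9\right) - 128 = -31 - 128 = -159$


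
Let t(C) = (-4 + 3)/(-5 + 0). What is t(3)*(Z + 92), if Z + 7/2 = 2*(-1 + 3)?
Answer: 37/2 ≈ 18.500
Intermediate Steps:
Z = ½ (Z = -7/2 + 2*(-1 + 3) = -7/2 + 2*2 = -7/2 + 4 = ½ ≈ 0.50000)
t(C) = ⅕ (t(C) = -1/(-5) = -1*(-⅕) = ⅕)
t(3)*(Z + 92) = (½ + 92)/5 = (⅕)*(185/2) = 37/2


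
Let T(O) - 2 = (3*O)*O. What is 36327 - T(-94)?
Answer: 9817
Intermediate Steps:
T(O) = 2 + 3*O**2 (T(O) = 2 + (3*O)*O = 2 + 3*O**2)
36327 - T(-94) = 36327 - (2 + 3*(-94)**2) = 36327 - (2 + 3*8836) = 36327 - (2 + 26508) = 36327 - 1*26510 = 36327 - 26510 = 9817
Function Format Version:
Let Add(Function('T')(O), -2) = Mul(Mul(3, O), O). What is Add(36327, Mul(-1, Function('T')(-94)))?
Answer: 9817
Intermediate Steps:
Function('T')(O) = Add(2, Mul(3, Pow(O, 2))) (Function('T')(O) = Add(2, Mul(Mul(3, O), O)) = Add(2, Mul(3, Pow(O, 2))))
Add(36327, Mul(-1, Function('T')(-94))) = Add(36327, Mul(-1, Add(2, Mul(3, Pow(-94, 2))))) = Add(36327, Mul(-1, Add(2, Mul(3, 8836)))) = Add(36327, Mul(-1, Add(2, 26508))) = Add(36327, Mul(-1, 26510)) = Add(36327, -26510) = 9817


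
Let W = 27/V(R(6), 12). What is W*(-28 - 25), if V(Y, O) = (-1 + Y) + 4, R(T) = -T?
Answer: 477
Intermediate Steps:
V(Y, O) = 3 + Y
W = -9 (W = 27/(3 - 1*6) = 27/(3 - 6) = 27/(-3) = 27*(-⅓) = -9)
W*(-28 - 25) = -9*(-28 - 25) = -9*(-53) = 477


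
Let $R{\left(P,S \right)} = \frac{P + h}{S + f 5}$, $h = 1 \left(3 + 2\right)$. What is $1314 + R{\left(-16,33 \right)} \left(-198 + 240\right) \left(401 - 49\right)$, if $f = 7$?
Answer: $- \frac{18318}{17} \approx -1077.5$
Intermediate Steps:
$h = 5$ ($h = 1 \cdot 5 = 5$)
$R{\left(P,S \right)} = \frac{5 + P}{35 + S}$ ($R{\left(P,S \right)} = \frac{P + 5}{S + 7 \cdot 5} = \frac{5 + P}{S + 35} = \frac{5 + P}{35 + S}$)
$1314 + R{\left(-16,33 \right)} \left(-198 + 240\right) \left(401 - 49\right) = 1314 + \frac{5 - 16}{35 + 33} \left(-198 + 240\right) \left(401 - 49\right) = 1314 + \frac{1}{68} \left(-11\right) 42 \cdot 352 = 1314 + \frac{1}{68} \left(-11\right) 14784 = 1314 - \frac{40656}{17} = - \frac{18318}{17}$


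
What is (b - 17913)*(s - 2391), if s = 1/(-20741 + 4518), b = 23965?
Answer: -234752202088/16223 ≈ -1.4470e+7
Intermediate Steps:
s = -1/16223 (s = 1/(-16223) = -1/16223 ≈ -6.1641e-5)
(b - 17913)*(s - 2391) = (23965 - 17913)*(-1/16223 - 2391) = 6052*(-38789194/16223) = -234752202088/16223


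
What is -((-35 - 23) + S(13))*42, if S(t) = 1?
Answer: 2394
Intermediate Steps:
-((-35 - 23) + S(13))*42 = -((-35 - 23) + 1)*42 = -(-58 + 1)*42 = -(-57)*42 = -1*(-2394) = 2394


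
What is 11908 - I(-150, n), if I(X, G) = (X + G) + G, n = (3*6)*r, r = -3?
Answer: 12166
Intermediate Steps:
n = -54 (n = (3*6)*(-3) = 18*(-3) = -54)
I(X, G) = X + 2*G (I(X, G) = (G + X) + G = X + 2*G)
11908 - I(-150, n) = 11908 - (-150 + 2*(-54)) = 11908 - (-150 - 108) = 11908 - 1*(-258) = 11908 + 258 = 12166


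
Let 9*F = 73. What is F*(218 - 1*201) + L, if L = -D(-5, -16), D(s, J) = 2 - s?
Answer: 1178/9 ≈ 130.89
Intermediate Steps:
F = 73/9 (F = (⅑)*73 = 73/9 ≈ 8.1111)
L = -7 (L = -(2 - 1*(-5)) = -(2 + 5) = -1*7 = -7)
F*(218 - 1*201) + L = 73*(218 - 1*201)/9 - 7 = 73*(218 - 201)/9 - 7 = (73/9)*17 - 7 = 1241/9 - 7 = 1178/9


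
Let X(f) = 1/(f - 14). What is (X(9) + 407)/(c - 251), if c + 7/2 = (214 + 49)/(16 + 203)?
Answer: -890892/554725 ≈ -1.6060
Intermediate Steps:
X(f) = 1/(-14 + f)
c = -1007/438 (c = -7/2 + (214 + 49)/(16 + 203) = -7/2 + 263/219 = -1007/438 ≈ -2.2991)
(X(9) + 407)/(c - 251) = (1/(-14 + 9) + 407)/(-1007/438 - 251) = (1/(-5) + 407)/(-110945/438) = (-⅕ + 407)*(-438/110945) = (2034/5)*(-438/110945) = -890892/554725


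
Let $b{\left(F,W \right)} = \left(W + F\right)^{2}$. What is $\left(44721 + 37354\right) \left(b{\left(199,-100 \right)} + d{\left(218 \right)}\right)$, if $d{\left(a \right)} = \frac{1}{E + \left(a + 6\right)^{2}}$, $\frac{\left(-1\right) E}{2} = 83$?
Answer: $\frac{8045779600565}{10002} \approx 8.0442 \cdot 10^{8}$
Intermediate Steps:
$E = -166$ ($E = \left(-2\right) 83 = -166$)
$d{\left(a \right)} = \frac{1}{-166 + \left(6 + a\right)^{2}}$ ($d{\left(a \right)} = \frac{1}{-166 + \left(a + 6\right)^{2}} = \frac{1}{-166 + \left(6 + a\right)^{2}}$)
$b{\left(F,W \right)} = \left(F + W\right)^{2}$
$\left(44721 + 37354\right) \left(b{\left(199,-100 \right)} + d{\left(218 \right)}\right) = \left(44721 + 37354\right) \left(\left(199 - 100\right)^{2} + \frac{1}{-166 + \left(6 + 218\right)^{2}}\right) = 82075 \left(99^{2} + \frac{1}{-166 + 224^{2}}\right) = 82075 \left(9801 + \frac{1}{-166 + 50176}\right) = 82075 \left(9801 + \frac{1}{50010}\right) = 82075 \cdot \frac{490148011}{50010} = \frac{8045779600565}{10002}$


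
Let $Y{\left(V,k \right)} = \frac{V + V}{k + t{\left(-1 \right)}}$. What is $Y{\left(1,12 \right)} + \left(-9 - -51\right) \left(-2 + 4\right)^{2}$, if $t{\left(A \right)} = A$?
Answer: $\frac{1850}{11} \approx 168.18$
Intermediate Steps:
$Y{\left(V,k \right)} = \frac{2 V}{-1 + k}$ ($Y{\left(V,k \right)} = \frac{V + V}{k - 1} = \frac{2 V}{-1 + k}$)
$Y{\left(1,12 \right)} + \left(-9 - -51\right) \left(-2 + 4\right)^{2} = 2 \cdot 1 \frac{1}{-1 + 12} + \left(-9 - -51\right) \left(-2 + 4\right)^{2} = 2 \cdot 1 \cdot \frac{1}{11} + \left(-9 + 51\right) 2^{2} = 2 \cdot 1 \cdot \frac{1}{11} + 42 \cdot 4 = \frac{2}{11} + 168 = \frac{1850}{11}$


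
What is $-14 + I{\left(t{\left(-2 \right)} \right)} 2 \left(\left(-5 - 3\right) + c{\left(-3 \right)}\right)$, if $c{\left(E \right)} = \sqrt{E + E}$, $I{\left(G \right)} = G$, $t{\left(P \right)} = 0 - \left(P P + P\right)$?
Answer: $18 - 4 i \sqrt{6} \approx 18.0 - 9.798 i$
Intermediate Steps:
$t{\left(P \right)} = - P - P^{2}$ ($t{\left(P \right)} = 0 - \left(P^{2} + P\right) = 0 - \left(P + P^{2}\right) = - P - P^{2}$)
$c{\left(E \right)} = \sqrt{2} \sqrt{E}$ ($c{\left(E \right)} = \sqrt{2 E} = \sqrt{2} \sqrt{E}$)
$-14 + I{\left(t{\left(-2 \right)} \right)} 2 \left(\left(-5 - 3\right) + c{\left(-3 \right)}\right) = -14 + \left(-1\right) \left(-2\right) \left(1 - 2\right) 2 \left(\left(-5 - 3\right) + \sqrt{2} \sqrt{-3}\right) = -14 + \left(-1\right) \left(-2\right) \left(-1\right) 2 \left(-8 + \sqrt{2} i \sqrt{3}\right) = -14 + \left(-2\right) 2 \left(-8 + i \sqrt{6}\right) = -14 - 4 \left(-8 + i \sqrt{6}\right) = -14 + \left(32 - 4 i \sqrt{6}\right) = 18 - 4 i \sqrt{6}$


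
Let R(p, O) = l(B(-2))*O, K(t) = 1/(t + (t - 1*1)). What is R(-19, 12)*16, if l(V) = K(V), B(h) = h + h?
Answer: -64/3 ≈ -21.333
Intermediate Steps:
B(h) = 2*h
K(t) = 1/(-1 + 2*t) (K(t) = 1/(t + (t - 1)) = 1/(t + (-1 + t)) = 1/(-1 + 2*t))
l(V) = 1/(-1 + 2*V)
R(p, O) = -O/9 (R(p, O) = O/(-1 + 2*(2*(-2))) = O/(-1 + 2*(-4)) = O/(-1 - 8) = O/(-9) = -O/9)
R(-19, 12)*16 = -1/9*12*16 = -4/3*16 = -64/3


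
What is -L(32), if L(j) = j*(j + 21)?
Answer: -1696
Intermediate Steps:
L(j) = j*(21 + j)
-L(32) = -32*(21 + 32) = -32*53 = -1*1696 = -1696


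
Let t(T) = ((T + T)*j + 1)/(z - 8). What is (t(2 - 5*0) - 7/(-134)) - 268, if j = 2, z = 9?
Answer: -34699/134 ≈ -258.95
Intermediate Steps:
t(T) = 1 + 4*T (t(T) = ((T + T)*2 + 1)/(9 - 8) = ((2*T)*2 + 1)/1 = (4*T + 1)*1 = (1 + 4*T)*1 = 1 + 4*T)
(t(2 - 5*0) - 7/(-134)) - 268 = ((1 + 4*(2 - 5*0)) - 7/(-134)) - 268 = ((1 + 4*(2 + 0)) - 7*(-1/134)) - 268 = ((1 + 4*2) + 7/134) - 268 = ((1 + 8) + 7/134) - 268 = (9 + 7/134) - 268 = 1213/134 - 268 = -34699/134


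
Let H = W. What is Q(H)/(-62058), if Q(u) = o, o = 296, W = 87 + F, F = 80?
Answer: -148/31029 ≈ -0.0047697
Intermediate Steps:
W = 167 (W = 87 + 80 = 167)
H = 167
Q(u) = 296
Q(H)/(-62058) = 296/(-62058) = 296*(-1/62058) = -148/31029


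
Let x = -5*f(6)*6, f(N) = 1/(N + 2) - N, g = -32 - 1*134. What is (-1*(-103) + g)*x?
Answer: -44415/4 ≈ -11104.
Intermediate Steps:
g = -166 (g = -32 - 134 = -166)
f(N) = 1/(2 + N) - N
x = 705/4 (x = -5*(1 - 1*6² - 2*6)/(2 + 6)*6 = -5*(1 - 1*36 - 12)/8*6 = -5*(1 - 36 - 12)/8*6 = -5*(-47)/8*6 = -5*(-47/8)*6 = (235/8)*6 = 705/4 ≈ 176.25)
(-1*(-103) + g)*x = (-1*(-103) - 166)*(705/4) = (103 - 166)*(705/4) = -63*705/4 = -44415/4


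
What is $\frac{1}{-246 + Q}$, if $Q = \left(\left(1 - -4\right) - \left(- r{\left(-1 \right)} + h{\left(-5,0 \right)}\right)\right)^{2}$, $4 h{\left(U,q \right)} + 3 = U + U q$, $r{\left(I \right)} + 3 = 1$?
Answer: $- \frac{1}{221} \approx -0.0045249$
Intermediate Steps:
$r{\left(I \right)} = -2$ ($r{\left(I \right)} = -3 + 1 = -2$)
$h{\left(U,q \right)} = - \frac{3}{4} + \frac{U}{4} + \frac{U q}{4}$ ($h{\left(U,q \right)} = - \frac{3}{4} + \frac{U + U q}{4} = - \frac{3}{4} + \left(\frac{U}{4} + \frac{U q}{4}\right) = - \frac{3}{4} + \frac{U}{4} + \frac{U q}{4}$)
$Q = 25$ ($Q = \left(\left(1 - -4\right) - \left(\frac{5}{4} - \frac{5}{4} + \frac{1}{4} \left(-5\right) 0\right)\right)^{2} = \left(\left(1 + 4\right) - 0\right)^{2} = \left(5 - 0\right)^{2} = \left(5 + \left(-2 + 2\right)\right)^{2} = \left(5 + 0\right)^{2} = 5^{2} = 25$)
$\frac{1}{-246 + Q} = \frac{1}{-246 + 25} = \frac{1}{-221} = - \frac{1}{221}$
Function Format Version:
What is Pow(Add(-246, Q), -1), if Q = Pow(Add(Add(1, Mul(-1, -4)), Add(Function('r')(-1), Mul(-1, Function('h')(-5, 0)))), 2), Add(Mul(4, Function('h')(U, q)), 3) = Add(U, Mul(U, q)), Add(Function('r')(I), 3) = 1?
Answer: Rational(-1, 221) ≈ -0.0045249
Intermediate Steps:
Function('r')(I) = -2 (Function('r')(I) = Add(-3, 1) = -2)
Function('h')(U, q) = Add(Rational(-3, 4), Mul(Rational(1, 4), U), Mul(Rational(1, 4), U, q)) (Function('h')(U, q) = Add(Rational(-3, 4), Mul(Rational(1, 4), Add(U, Mul(U, q)))) = Add(Rational(-3, 4), Add(Mul(Rational(1, 4), U), Mul(Rational(1, 4), U, q))) = Add(Rational(-3, 4), Mul(Rational(1, 4), U), Mul(Rational(1, 4), U, q)))
Q = 25 (Q = Pow(Add(Add(1, Mul(-1, -4)), Add(-2, Mul(-1, Add(Rational(-3, 4), Mul(Rational(1, 4), -5), Mul(Rational(1, 4), -5, 0))))), 2) = Pow(Add(Add(1, 4), Add(-2, Mul(-1, Add(Rational(-3, 4), Rational(-5, 4), 0)))), 2) = Pow(Add(5, Add(-2, Mul(-1, -2))), 2) = Pow(Add(5, Add(-2, 2)), 2) = Pow(Add(5, 0), 2) = Pow(5, 2) = 25)
Pow(Add(-246, Q), -1) = Pow(Add(-246, 25), -1) = Pow(-221, -1) = Rational(-1, 221)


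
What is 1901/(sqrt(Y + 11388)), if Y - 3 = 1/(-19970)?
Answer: 1901*sqrt(4542741031930)/227478269 ≈ 17.812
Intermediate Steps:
Y = 59909/19970 (Y = 3 + 1/(-19970) = 3 - 1/19970 = 59909/19970 ≈ 3.0000)
1901/(sqrt(Y + 11388)) = 1901/(sqrt(59909/19970 + 11388)) = 1901/(sqrt(227478269/19970)) = 1901/((sqrt(4542741031930)/19970)) = 1901*(sqrt(4542741031930)/227478269) = 1901*sqrt(4542741031930)/227478269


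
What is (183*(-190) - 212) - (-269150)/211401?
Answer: -7394960632/211401 ≈ -34981.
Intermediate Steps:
(183*(-190) - 212) - (-269150)/211401 = (-34770 - 212) - (-269150)/211401 = -34982 - 1*(-269150/211401) = -34982 + 269150/211401 = -7394960632/211401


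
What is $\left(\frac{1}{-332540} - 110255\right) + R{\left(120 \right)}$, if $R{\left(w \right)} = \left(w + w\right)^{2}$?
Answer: $- \frac{17509893701}{332540} \approx -52655.0$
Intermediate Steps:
$R{\left(w \right)} = 4 w^{2}$ ($R{\left(w \right)} = \left(2 w\right)^{2} = 4 w^{2}$)
$\left(\frac{1}{-332540} - 110255\right) + R{\left(120 \right)} = \left(\frac{1}{-332540} - 110255\right) + 4 \cdot 120^{2} = \left(- \frac{1}{332540} - 110255\right) + 4 \cdot 14400 = - \frac{36664197701}{332540} + 57600 = - \frac{17509893701}{332540}$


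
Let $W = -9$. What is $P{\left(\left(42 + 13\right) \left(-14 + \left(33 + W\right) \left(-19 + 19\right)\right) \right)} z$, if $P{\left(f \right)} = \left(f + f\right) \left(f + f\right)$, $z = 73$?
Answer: $173126800$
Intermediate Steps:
$P{\left(f \right)} = 4 f^{2}$ ($P{\left(f \right)} = 2 f 2 f = 4 f^{2}$)
$P{\left(\left(42 + 13\right) \left(-14 + \left(33 + W\right) \left(-19 + 19\right)\right) \right)} z = 4 \left(\left(42 + 13\right) \left(-14 + \left(33 - 9\right) \left(-19 + 19\right)\right)\right)^{2} \cdot 73 = 4 \left(55 \left(-14 + 24 \cdot 0\right)\right)^{2} \cdot 73 = 4 \left(55 \left(-14 + 0\right)\right)^{2} \cdot 73 = 4 \left(55 \left(-14\right)\right)^{2} \cdot 73 = 4 \left(-770\right)^{2} \cdot 73 = 4 \cdot 592900 \cdot 73 = 2371600 \cdot 73 = 173126800$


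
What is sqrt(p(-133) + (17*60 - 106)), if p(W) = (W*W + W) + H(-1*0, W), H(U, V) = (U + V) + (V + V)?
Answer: sqrt(18071) ≈ 134.43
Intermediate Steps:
H(U, V) = U + 3*V (H(U, V) = (U + V) + 2*V = U + 3*V)
p(W) = W**2 + 4*W (p(W) = (W*W + W) + (-1*0 + 3*W) = (W**2 + W) + (0 + 3*W) = (W + W**2) + 3*W = W**2 + 4*W)
sqrt(p(-133) + (17*60 - 106)) = sqrt(-133*(4 - 133) + (17*60 - 106)) = sqrt(-133*(-129) + (1020 - 106)) = sqrt(17157 + 914) = sqrt(18071)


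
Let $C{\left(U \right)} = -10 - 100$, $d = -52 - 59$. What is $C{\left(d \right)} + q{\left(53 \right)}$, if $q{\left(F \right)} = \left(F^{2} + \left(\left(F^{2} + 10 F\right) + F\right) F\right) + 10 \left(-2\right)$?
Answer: $182455$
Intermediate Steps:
$d = -111$
$q{\left(F \right)} = -20 + F^{2} + F \left(F^{2} + 11 F\right)$ ($q{\left(F \right)} = \left(F^{2} + \left(F^{2} + 11 F\right) F\right) - 20 = \left(F^{2} + F \left(F^{2} + 11 F\right)\right) - 20 = -20 + F^{2} + F \left(F^{2} + 11 F\right)$)
$C{\left(U \right)} = -110$
$C{\left(d \right)} + q{\left(53 \right)} = -110 + \left(-20 + 53^{3} + 12 \cdot 53^{2}\right) = -110 + \left(-20 + 148877 + 12 \cdot 2809\right) = -110 + \left(-20 + 148877 + 33708\right) = -110 + 182565 = 182455$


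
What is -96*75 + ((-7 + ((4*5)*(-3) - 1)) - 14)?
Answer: -7282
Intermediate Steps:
-96*75 + ((-7 + ((4*5)*(-3) - 1)) - 14) = -7200 + ((-7 + (20*(-3) - 1)) - 14) = -7200 + ((-7 + (-60 - 1)) - 14) = -7200 + ((-7 - 61) - 14) = -7200 + (-68 - 14) = -7200 - 82 = -7282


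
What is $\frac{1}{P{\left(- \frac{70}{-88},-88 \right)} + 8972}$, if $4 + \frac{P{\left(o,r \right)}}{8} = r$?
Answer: $\frac{1}{8236} \approx 0.00012142$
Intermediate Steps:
$P{\left(o,r \right)} = -32 + 8 r$
$\frac{1}{P{\left(- \frac{70}{-88},-88 \right)} + 8972} = \frac{1}{\left(-32 + 8 \left(-88\right)\right) + 8972} = \frac{1}{\left(-32 - 704\right) + 8972} = \frac{1}{-736 + 8972} = \frac{1}{8236}$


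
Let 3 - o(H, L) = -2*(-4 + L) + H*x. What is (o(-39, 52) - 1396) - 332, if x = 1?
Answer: -1590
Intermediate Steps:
o(H, L) = -5 - H + 2*L (o(H, L) = 3 - (-2*(-4 + L) + H*1) = 3 - ((8 - 2*L) + H) = 3 - (8 + H - 2*L) = 3 + (-8 - H + 2*L) = -5 - H + 2*L)
(o(-39, 52) - 1396) - 332 = ((-5 - 1*(-39) + 2*52) - 1396) - 332 = ((-5 + 39 + 104) - 1396) - 332 = (138 - 1396) - 332 = -1258 - 332 = -1590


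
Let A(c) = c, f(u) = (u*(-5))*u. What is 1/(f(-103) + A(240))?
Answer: -1/52805 ≈ -1.8938e-5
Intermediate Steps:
f(u) = -5*u² (f(u) = (-5*u)*u = -5*u²)
1/(f(-103) + A(240)) = 1/(-5*(-103)² + 240) = 1/(-5*10609 + 240) = 1/(-53045 + 240) = 1/(-52805) = -1/52805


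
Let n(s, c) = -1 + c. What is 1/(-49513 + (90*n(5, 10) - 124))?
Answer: -1/48827 ≈ -2.0480e-5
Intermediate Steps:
1/(-49513 + (90*n(5, 10) - 124)) = 1/(-49513 + (90*(-1 + 10) - 124)) = 1/(-49513 + (90*9 - 124)) = 1/(-49513 + (810 - 124)) = 1/(-49513 + 686) = 1/(-48827) = -1/48827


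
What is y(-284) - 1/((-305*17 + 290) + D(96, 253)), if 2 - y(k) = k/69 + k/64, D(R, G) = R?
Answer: 55914253/5298096 ≈ 10.554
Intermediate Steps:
y(k) = 2 - 133*k/4416 (y(k) = 2 - (k/69 + k/64) = 2 - 133*k/4416)
y(-284) - 1/((-305*17 + 290) + D(96, 253)) = (2 - 133/4416*(-284)) - 1/((-305*17 + 290) + 96) = (2 + 9443/1104) - 1/((-5185 + 290) + 96) = 11651/1104 - 1/(-4895 + 96) = 11651/1104 - 1/(-4799) = 11651/1104 - 1*(-1/4799) = 11651/1104 + 1/4799 = 55914253/5298096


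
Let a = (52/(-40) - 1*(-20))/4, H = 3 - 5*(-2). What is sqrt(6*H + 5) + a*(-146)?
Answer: -13651/20 + sqrt(83) ≈ -673.44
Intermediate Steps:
H = 13 (H = 3 + 10 = 13)
a = 187/40 (a = (52*(-1/40) + 20)*(1/4) = (-13/10 + 20)*(1/4) = (187/10)*(1/4) = 187/40 ≈ 4.6750)
sqrt(6*H + 5) + a*(-146) = sqrt(6*13 + 5) + (187/40)*(-146) = sqrt(78 + 5) - 13651/20 = sqrt(83) - 13651/20 = -13651/20 + sqrt(83)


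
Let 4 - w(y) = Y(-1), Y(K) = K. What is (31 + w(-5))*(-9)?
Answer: -324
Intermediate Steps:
w(y) = 5 (w(y) = 4 - 1*(-1) = 4 + 1 = 5)
(31 + w(-5))*(-9) = (31 + 5)*(-9) = 36*(-9) = -324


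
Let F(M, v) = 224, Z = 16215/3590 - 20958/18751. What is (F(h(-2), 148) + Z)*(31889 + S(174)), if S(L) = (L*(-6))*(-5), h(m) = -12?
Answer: 113610037747429/13463218 ≈ 8.4385e+6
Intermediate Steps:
Z = 45761649/13463218 (Z = 16215*(1/3590) - 20958*1/18751 = 3243/718 - 20958/18751 = 45761649/13463218 ≈ 3.3990)
S(L) = 30*L (S(L) = -6*L*(-5) = 30*L)
(F(h(-2), 148) + Z)*(31889 + S(174)) = (224 + 45761649/13463218)*(31889 + 30*174) = 3061522481*(31889 + 5220)/13463218 = (3061522481/13463218)*37109 = 113610037747429/13463218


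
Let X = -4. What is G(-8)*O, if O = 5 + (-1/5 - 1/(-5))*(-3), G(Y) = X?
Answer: -20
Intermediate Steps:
G(Y) = -4
O = 5 (O = 5 + (-1*⅕ - 1*(-⅕))*(-3) = 5 + (-⅕ + ⅕)*(-3) = 5 + 0*(-3) = 5 + 0 = 5)
G(-8)*O = -4*5 = -20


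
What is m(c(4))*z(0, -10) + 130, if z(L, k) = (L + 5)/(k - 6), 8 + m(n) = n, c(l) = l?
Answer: 525/4 ≈ 131.25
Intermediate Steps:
m(n) = -8 + n
z(L, k) = (5 + L)/(-6 + k)
m(c(4))*z(0, -10) + 130 = (-8 + 4)*((5 + 0)/(-6 - 10)) + 130 = -4*5/(-16) + 130 = -(-1)*5/4 + 130 = -4*(-5/16) + 130 = 5/4 + 130 = 525/4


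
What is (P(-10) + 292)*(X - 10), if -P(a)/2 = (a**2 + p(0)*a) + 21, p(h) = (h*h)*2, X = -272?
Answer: -14100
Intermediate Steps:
p(h) = 2*h**2 (p(h) = h**2*2 = 2*h**2)
P(a) = -42 - 2*a**2 (P(a) = -2*((a**2 + (2*0**2)*a) + 21) = -2*((a**2 + (2*0)*a) + 21) = -2*((a**2 + 0*a) + 21) = -2*((a**2 + 0) + 21) = -2*(a**2 + 21) = -2*(21 + a**2) = -42 - 2*a**2)
(P(-10) + 292)*(X - 10) = ((-42 - 2*(-10)**2) + 292)*(-272 - 10) = ((-42 - 2*100) + 292)*(-282) = ((-42 - 200) + 292)*(-282) = (-242 + 292)*(-282) = 50*(-282) = -14100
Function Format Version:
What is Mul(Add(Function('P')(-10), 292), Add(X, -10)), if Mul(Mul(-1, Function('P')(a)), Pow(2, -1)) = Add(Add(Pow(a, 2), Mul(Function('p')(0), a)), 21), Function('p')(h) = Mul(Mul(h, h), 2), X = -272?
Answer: -14100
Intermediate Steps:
Function('p')(h) = Mul(2, Pow(h, 2)) (Function('p')(h) = Mul(Pow(h, 2), 2) = Mul(2, Pow(h, 2)))
Function('P')(a) = Add(-42, Mul(-2, Pow(a, 2))) (Function('P')(a) = Mul(-2, Add(Add(Pow(a, 2), Mul(Mul(2, Pow(0, 2)), a)), 21)) = Mul(-2, Add(Add(Pow(a, 2), Mul(Mul(2, 0), a)), 21)) = Mul(-2, Add(Add(Pow(a, 2), Mul(0, a)), 21)) = Mul(-2, Add(Add(Pow(a, 2), 0), 21)) = Mul(-2, Add(Pow(a, 2), 21)) = Mul(-2, Add(21, Pow(a, 2))) = Add(-42, Mul(-2, Pow(a, 2))))
Mul(Add(Function('P')(-10), 292), Add(X, -10)) = Mul(Add(Add(-42, Mul(-2, Pow(-10, 2))), 292), Add(-272, -10)) = Mul(Add(Add(-42, Mul(-2, 100)), 292), -282) = Mul(Add(Add(-42, -200), 292), -282) = Mul(Add(-242, 292), -282) = Mul(50, -282) = -14100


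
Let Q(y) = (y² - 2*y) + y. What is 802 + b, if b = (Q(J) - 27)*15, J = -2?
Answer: 487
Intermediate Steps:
Q(y) = y² - y
b = -315 (b = (-2*(-1 - 2) - 27)*15 = (-2*(-3) - 27)*15 = (6 - 27)*15 = -21*15 = -315)
802 + b = 802 - 315 = 487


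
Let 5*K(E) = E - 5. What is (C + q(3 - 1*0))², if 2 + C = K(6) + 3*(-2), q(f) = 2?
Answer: 841/25 ≈ 33.640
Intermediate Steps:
K(E) = -1 + E/5 (K(E) = (E - 5)/5 = (-5 + E)/5 = -1 + E/5)
C = -39/5 (C = -2 + ((-1 + (⅕)*6) + 3*(-2)) = -2 + ((-1 + 6/5) - 6) = -2 + (⅕ - 6) = -2 - 29/5 = -39/5 ≈ -7.8000)
(C + q(3 - 1*0))² = (-39/5 + 2)² = (-29/5)² = 841/25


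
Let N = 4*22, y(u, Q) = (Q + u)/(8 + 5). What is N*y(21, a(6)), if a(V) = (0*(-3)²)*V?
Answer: 1848/13 ≈ 142.15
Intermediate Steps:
a(V) = 0 (a(V) = (0*9)*V = 0*V = 0)
y(u, Q) = Q/13 + u/13 (y(u, Q) = (Q + u)/13 = (Q + u)*(1/13) = Q/13 + u/13)
N = 88
N*y(21, a(6)) = 88*((1/13)*0 + (1/13)*21) = 88*(0 + 21/13) = 88*(21/13) = 1848/13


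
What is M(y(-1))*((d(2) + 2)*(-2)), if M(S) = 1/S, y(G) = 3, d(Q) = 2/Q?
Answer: -2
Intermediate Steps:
M(y(-1))*((d(2) + 2)*(-2)) = ((2/2 + 2)*(-2))/3 = ((2*(½) + 2)*(-2))/3 = ((1 + 2)*(-2))/3 = (3*(-2))/3 = (⅓)*(-6) = -2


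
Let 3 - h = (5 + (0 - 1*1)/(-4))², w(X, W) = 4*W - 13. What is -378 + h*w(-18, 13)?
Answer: -21375/16 ≈ -1335.9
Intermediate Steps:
w(X, W) = -13 + 4*W
h = -393/16 (h = 3 - (5 + (0 - 1*1)/(-4))² = 3 - (5 + (0 - 1)*(-¼))² = 3 - (5 - 1*(-¼))² = 3 - (5 + ¼)² = 3 - (21/4)² = 3 - 1*441/16 = 3 - 441/16 = -393/16 ≈ -24.563)
-378 + h*w(-18, 13) = -378 - 393*(-13 + 4*13)/16 = -378 - 393*(-13 + 52)/16 = -378 - 393/16*39 = -378 - 15327/16 = -21375/16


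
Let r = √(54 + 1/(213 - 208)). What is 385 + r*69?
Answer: 385 + 69*√1355/5 ≈ 892.98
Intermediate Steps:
r = √1355/5 (r = √(54 + 1/5) = √(54 + ⅕) = √(271/5) = √1355/5 ≈ 7.3621)
385 + r*69 = 385 + (√1355/5)*69 = 385 + 69*√1355/5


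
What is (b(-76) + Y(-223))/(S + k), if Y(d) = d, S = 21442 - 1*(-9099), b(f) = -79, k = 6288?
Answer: -302/36829 ≈ -0.0082001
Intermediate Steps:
S = 30541 (S = 21442 + 9099 = 30541)
(b(-76) + Y(-223))/(S + k) = (-79 - 223)/(30541 + 6288) = -302/36829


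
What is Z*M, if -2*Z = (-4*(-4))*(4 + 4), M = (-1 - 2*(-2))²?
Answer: -576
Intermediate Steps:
M = 9 (M = (-1 + 4)² = 3² = 9)
Z = -64 (Z = -(-4*(-4))*(4 + 4)/2 = -8*8 = -½*128 = -64)
Z*M = -64*9 = -576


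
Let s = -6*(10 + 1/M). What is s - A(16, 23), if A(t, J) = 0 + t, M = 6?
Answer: -77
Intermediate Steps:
A(t, J) = t
s = -61 (s = -6*(10 + 1/6) = -6*(10 + 1*(⅙)) = -6*(10 + ⅙) = -6*61/6 = -61)
s - A(16, 23) = -61 - 1*16 = -61 - 16 = -77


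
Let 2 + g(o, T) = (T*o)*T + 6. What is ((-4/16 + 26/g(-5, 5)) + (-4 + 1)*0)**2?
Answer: 50625/234256 ≈ 0.21611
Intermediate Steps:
g(o, T) = 4 + o*T**2 (g(o, T) = -2 + ((T*o)*T + 6) = -2 + (o*T**2 + 6) = -2 + (6 + o*T**2) = 4 + o*T**2)
((-4/16 + 26/g(-5, 5)) + (-4 + 1)*0)**2 = ((-4/16 + 26/(4 - 5*5**2)) + (-4 + 1)*0)**2 = ((-4*1/16 + 26/(4 - 5*25)) - 3*0)**2 = ((-1/4 + 26/(4 - 125)) + 0)**2 = ((-1/4 + 26/(-121)) + 0)**2 = ((-1/4 + 26*(-1/121)) + 0)**2 = ((-1/4 - 26/121) + 0)**2 = (-225/484 + 0)**2 = (-225/484)**2 = 50625/234256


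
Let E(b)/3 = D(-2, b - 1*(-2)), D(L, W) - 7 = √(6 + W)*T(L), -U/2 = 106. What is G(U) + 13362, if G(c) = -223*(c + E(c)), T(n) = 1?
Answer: 55955 - 1338*I*√51 ≈ 55955.0 - 9555.2*I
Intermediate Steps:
U = -212 (U = -2*106 = -212)
D(L, W) = 7 + √(6 + W) (D(L, W) = 7 + √(6 + W)*1 = 7 + √(6 + W))
E(b) = 21 + 3*√(8 + b) (E(b) = 3*(7 + √(6 + (b - 1*(-2)))) = 3*(7 + √(6 + (b + 2))) = 3*(7 + √(6 + (2 + b))) = 3*(7 + √(8 + b)) = 21 + 3*√(8 + b))
G(c) = -4683 - 669*√(8 + c) - 223*c (G(c) = -223*(c + (21 + 3*√(8 + c))) = -223*(21 + c + 3*√(8 + c)) = -4683 - 669*√(8 + c) - 223*c)
G(U) + 13362 = (-4683 - 669*√(8 - 212) - 223*(-212)) + 13362 = (-4683 - 1338*I*√51 + 47276) + 13362 = (42593 - 1338*I*√51) + 13362 = 55955 - 1338*I*√51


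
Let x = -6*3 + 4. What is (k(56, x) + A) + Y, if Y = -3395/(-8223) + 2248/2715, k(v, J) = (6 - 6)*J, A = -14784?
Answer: -36670186239/2480605 ≈ -14783.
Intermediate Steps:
x = -14 (x = -18 + 4 = -14)
k(v, J) = 0 (k(v, J) = 0*J = 0)
Y = 3078081/2480605 (Y = -3395*(-1/8223) + 2248*(1/2715) = 3395/8223 + 2248/2715 = 3078081/2480605 ≈ 1.2409)
(k(56, x) + A) + Y = (0 - 14784) + 3078081/2480605 = -14784 + 3078081/2480605 = -36670186239/2480605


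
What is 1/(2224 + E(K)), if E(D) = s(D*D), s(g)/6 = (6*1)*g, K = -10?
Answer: 1/5824 ≈ 0.00017170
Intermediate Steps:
s(g) = 36*g (s(g) = 6*((6*1)*g) = 6*(6*g) = 36*g)
E(D) = 36*D² (E(D) = 36*(D*D) = 36*D²)
1/(2224 + E(K)) = 1/(2224 + 36*(-10)²) = 1/(2224 + 36*100) = 1/(2224 + 3600) = 1/5824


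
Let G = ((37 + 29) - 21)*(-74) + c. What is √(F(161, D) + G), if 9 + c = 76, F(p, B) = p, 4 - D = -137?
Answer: I*√3102 ≈ 55.696*I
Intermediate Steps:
D = 141 (D = 4 - 1*(-137) = 4 + 137 = 141)
c = 67 (c = -9 + 76 = 67)
G = -3263 (G = ((37 + 29) - 21)*(-74) + 67 = (66 - 21)*(-74) + 67 = 45*(-74) + 67 = -3330 + 67 = -3263)
√(F(161, D) + G) = √(161 - 3263) = √(-3102) = I*√3102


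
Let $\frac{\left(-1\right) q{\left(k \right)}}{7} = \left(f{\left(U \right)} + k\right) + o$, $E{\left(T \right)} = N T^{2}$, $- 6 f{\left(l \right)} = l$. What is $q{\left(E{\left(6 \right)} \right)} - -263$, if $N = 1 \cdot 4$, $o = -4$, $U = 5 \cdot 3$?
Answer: $- \frac{1399}{2} \approx -699.5$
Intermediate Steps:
$U = 15$
$f{\left(l \right)} = - \frac{l}{6}$
$N = 4$
$E{\left(T \right)} = 4 T^{2}$
$q{\left(k \right)} = \frac{91}{2} - 7 k$ ($q{\left(k \right)} = - 7 \left(\left(\left(- \frac{1}{6}\right) 15 + k\right) - 4\right) = - 7 \left(\left(- \frac{5}{2} + k\right) - 4\right) = - 7 \left(- \frac{13}{2} + k\right) = \frac{91}{2} - 7 k$)
$q{\left(E{\left(6 \right)} \right)} - -263 = \left(\frac{91}{2} - 7 \cdot 4 \cdot 6^{2}\right) - -263 = \left(\frac{91}{2} - 7 \cdot 4 \cdot 36\right) + 263 = \left(\frac{91}{2} - 1008\right) + 263 = - \frac{1925}{2} + 263 = - \frac{1399}{2}$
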